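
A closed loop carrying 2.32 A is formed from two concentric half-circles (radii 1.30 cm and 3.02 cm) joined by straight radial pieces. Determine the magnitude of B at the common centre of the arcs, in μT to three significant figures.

B ≈ 31.9 μT

The radial connectors point toward the centre, so dl × r̂ = 0 and they contribute nothing.
Each semicircle gives μ₀I/(4R): inner arc 5.61×10⁻⁵ T, outer arc 2.41×10⁻⁵ T.
The two arcs carry current in opposite angular senses, so their fields oppose: B = |5.61×10⁻⁵ − 2.41×10⁻⁵| = 3.19×10⁻⁵ T.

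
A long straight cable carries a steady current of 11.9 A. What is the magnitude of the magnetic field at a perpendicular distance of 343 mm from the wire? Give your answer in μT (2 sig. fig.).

B ≈ 6.9 μT

For an infinitely long straight wire, B = μ₀I/(2πd).
B = (4π×10⁻⁷ × 11.9) / (2π × 0.343) = 6.94×10⁻⁶ T.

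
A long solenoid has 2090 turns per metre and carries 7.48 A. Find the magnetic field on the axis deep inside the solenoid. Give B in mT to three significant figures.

B ≈ 19.6 mT

Inside a long solenoid, B = μ₀nI with n = 2090 turns/m.
B = 4π×10⁻⁷ × 2090 × 7.48 = 1.96×10⁻² T.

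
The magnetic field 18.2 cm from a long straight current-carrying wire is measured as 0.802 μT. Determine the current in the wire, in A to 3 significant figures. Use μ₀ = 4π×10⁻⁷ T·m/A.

I ≈ 0.730 A

For a long straight wire B = μ₀I/(2πd), so I = 2πdB/μ₀.
I = 2π × 0.182 × 8.02×10⁻⁷ / (4π×10⁻⁷) = 0.730 A.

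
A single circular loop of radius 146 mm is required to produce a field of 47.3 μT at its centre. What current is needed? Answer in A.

At the centre of a circular loop B = μ₀I/(2R), so I = 2RB/μ₀.
With R = 0.146 m, I = 2 × 0.146 × 4.73×10⁻⁵ / (4π×10⁻⁷) = 11.0 A.

I ≈ 11.0 A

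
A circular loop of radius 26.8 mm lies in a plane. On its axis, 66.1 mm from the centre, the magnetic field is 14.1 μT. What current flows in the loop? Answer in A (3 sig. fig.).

I ≈ 11.3 A

On the axis of a loop, B = μ₀IR²/[2(R²+z²)^(3/2)], so I = 2B(R²+z²)^(3/2)/(μ₀R²).
R² + z² = 0.0007182 + 0.004369 = 0.005087 m²; raised to 3/2 gives 3.63×10⁻⁴ m³.
I = 2 × 1.41×10⁻⁵ × 3.63×10⁻⁴ / (1.26×10⁻⁶ × 0.0007182) = 11.3 A.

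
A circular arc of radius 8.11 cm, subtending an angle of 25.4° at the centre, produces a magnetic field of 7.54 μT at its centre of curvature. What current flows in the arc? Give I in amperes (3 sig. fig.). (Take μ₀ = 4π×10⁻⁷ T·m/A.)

I ≈ 13.8 A

For a circular arc, B = μ₀Iφ/(4πR) with φ in radians; here φ = 0.4433 rad.
So I = 4πRB/(μ₀φ) = 4π × 0.0811 × 7.54×10⁻⁶ / (4π×10⁻⁷ × 0.4433) = 13.8 A.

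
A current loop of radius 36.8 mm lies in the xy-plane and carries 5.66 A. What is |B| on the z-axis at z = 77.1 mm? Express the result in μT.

B ≈ 7.72 μT

On the axis of a circular loop, B = μ₀IR² / [2(R²+z²)^(3/2)].
R² + z² = (0.0368)² + (0.0771)² = 0.007299 m², and (R²+z²)^(3/2) = 6.24×10⁻⁴ m³.
B = (4π×10⁻⁷ × 5.66 × 0.001354) / (2 × 6.24×10⁻⁴) = 7.72×10⁻⁶ T.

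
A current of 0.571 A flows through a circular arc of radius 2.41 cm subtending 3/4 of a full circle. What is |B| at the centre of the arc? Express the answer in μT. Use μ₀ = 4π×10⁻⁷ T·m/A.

B ≈ 11.2 μT

The Biot–Savart field of a circular arc at its centre is B = μ₀Iφ/(4πR), with φ = 4.712 rad.
B = (4π×10⁻⁷ × 0.571 × 4.712) / (4π × 0.0241) = 1.12×10⁻⁵ T.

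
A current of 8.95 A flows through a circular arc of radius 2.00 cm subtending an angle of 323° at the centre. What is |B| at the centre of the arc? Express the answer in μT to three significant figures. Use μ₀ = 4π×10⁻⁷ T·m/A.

B ≈ 252 μT

The Biot–Savart field of a circular arc at its centre is B = μ₀Iφ/(4πR), with φ = 5.637 rad.
B = (4π×10⁻⁷ × 8.95 × 5.637) / (4π × 0.02) = 2.52×10⁻⁴ T.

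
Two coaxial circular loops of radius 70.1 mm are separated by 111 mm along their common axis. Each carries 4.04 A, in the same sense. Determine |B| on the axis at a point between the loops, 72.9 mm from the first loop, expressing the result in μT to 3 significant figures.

B ≈ 36.6 μT

Each loop contributes B = μ₀IR²/[2(R²+z²)^(3/2)] on the axis, with z measured from that loop.
Loop 1 (z = 0.0729 m): B₁ = 1.21×10⁻⁵ T. Loop 2 (z = 0.0381 m): B₂ = 2.46×10⁻⁵ T.
The fields add: B = B₁ + B₂ = 3.66×10⁻⁵ T.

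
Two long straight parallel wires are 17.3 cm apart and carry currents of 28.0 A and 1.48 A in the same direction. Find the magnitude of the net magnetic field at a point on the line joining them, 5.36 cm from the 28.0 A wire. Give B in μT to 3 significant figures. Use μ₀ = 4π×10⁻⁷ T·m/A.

Each long wire gives B = μ₀I/(2πd). Distances are d₁ = 0.0536 m and d₂ = 0.1194 m.
B₁ = 1.04×10⁻⁴ T, B₂ = 2.48×10⁻⁶ T.
Between parallel currents the two contributions point in opposite directions, so they subtract. B = |B₁ − B₂| = |1.04×10⁻⁴ − 2.48×10⁻⁶| = 1.02×10⁻⁴ T.

B ≈ 102 μT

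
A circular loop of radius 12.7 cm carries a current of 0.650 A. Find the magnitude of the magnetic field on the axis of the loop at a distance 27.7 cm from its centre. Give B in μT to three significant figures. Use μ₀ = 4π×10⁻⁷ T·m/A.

On the axis of a circular loop, B = μ₀IR² / [2(R²+z²)^(3/2)].
R² + z² = (0.127)² + (0.277)² = 0.09286 m², and (R²+z²)^(3/2) = 2.83×10⁻² m³.
B = (4π×10⁻⁷ × 0.650 × 0.01613) / (2 × 2.83×10⁻²) = 2.33×10⁻⁷ T.

B ≈ 0.233 μT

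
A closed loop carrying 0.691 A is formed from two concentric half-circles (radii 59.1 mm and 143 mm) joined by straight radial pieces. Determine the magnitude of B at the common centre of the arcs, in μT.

The radial connectors point toward the centre, so dl × r̂ = 0 and they contribute nothing.
Each semicircle gives μ₀I/(4R): inner arc 3.67×10⁻⁶ T, outer arc 1.52×10⁻⁶ T.
The two arcs carry current in opposite angular senses, so their fields oppose: B = |3.67×10⁻⁶ − 1.52×10⁻⁶| = 2.16×10⁻⁶ T.

B ≈ 2.16 μT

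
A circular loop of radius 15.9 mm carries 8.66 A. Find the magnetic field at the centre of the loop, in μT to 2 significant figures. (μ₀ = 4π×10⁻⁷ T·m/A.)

B ≈ 340 μT

At the centre of a circular loop the Biot–Savart law gives B = μ₀I/(2R).
B = (4π×10⁻⁷ × 8.66) / (2 × 0.0159) = 3.42×10⁻⁴ T.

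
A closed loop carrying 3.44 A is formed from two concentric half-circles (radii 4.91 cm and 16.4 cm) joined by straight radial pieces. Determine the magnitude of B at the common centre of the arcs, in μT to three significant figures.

The radial connectors point toward the centre, so dl × r̂ = 0 and they contribute nothing.
Each semicircle gives μ₀I/(4R): inner arc 2.20×10⁻⁵ T, outer arc 6.59×10⁻⁶ T.
The two arcs carry current in opposite angular senses, so their fields oppose: B = |2.20×10⁻⁵ − 6.59×10⁻⁶| = 1.54×10⁻⁵ T.

B ≈ 15.4 μT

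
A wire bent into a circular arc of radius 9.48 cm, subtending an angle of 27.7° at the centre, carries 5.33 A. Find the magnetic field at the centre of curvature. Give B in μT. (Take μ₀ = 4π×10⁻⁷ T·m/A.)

The Biot–Savart field of a circular arc at its centre is B = μ₀Iφ/(4πR), with φ = 0.4835 rad.
B = (4π×10⁻⁷ × 5.33 × 0.4835) / (4π × 0.0948) = 2.72×10⁻⁶ T.

B ≈ 2.72 μT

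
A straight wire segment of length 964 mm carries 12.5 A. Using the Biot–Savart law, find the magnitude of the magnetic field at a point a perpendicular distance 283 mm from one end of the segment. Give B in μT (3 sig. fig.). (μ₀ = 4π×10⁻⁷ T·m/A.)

B ≈ 4.24 μT

For a finite straight segment, B = (μ₀I/4πd)(sinθ₁ + sinθ₂), where θ₁, θ₂ are the angles from the perpendicular to each end.
The perpendicular foot is at one end, so the two end-offsets along the wire are 0 and L = 0.964 m.
sinθ₁ = 0/√(0²+0.283²) = 0.0000; sinθ₂ = 0.964/√(0.964²+0.283²) = 0.9595.
B = (4π×10⁻⁷ × 12.5) / (4π × 0.283) × (0.0000 + 0.9595) = 4.24×10⁻⁶ T.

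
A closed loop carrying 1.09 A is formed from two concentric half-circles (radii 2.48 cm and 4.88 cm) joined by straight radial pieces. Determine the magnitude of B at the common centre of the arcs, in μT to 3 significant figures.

The radial connectors point toward the centre, so dl × r̂ = 0 and they contribute nothing.
Each semicircle gives μ₀I/(4R): inner arc 1.38×10⁻⁵ T, outer arc 7.02×10⁻⁶ T.
The two arcs carry current in opposite angular senses, so their fields oppose: B = |1.38×10⁻⁵ − 7.02×10⁻⁶| = 6.79×10⁻⁶ T.

B ≈ 6.79 μT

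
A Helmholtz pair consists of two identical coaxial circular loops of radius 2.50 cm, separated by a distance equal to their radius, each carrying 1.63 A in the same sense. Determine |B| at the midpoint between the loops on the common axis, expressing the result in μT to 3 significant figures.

B ≈ 58.6 μT

Each loop contributes B = μ₀IR²/[2(R²+z²)^(3/2)] on the axis, with z measured from that loop.
Loop 1 (z = 0.0125 m): B₁ = 2.93×10⁻⁵ T. Loop 2 (z = 0.0125 m): B₂ = 2.93×10⁻⁵ T.
The fields add: B = B₁ + B₂ = 5.86×10⁻⁵ T.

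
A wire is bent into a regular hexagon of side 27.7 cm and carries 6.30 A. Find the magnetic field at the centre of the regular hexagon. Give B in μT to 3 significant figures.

Each side is a finite straight segment at perpendicular distance d = a/(2 tan(π/6)) = 0.2399 m from the centre, with end-angles ±π/6.
One side contributes B₁ = (μ₀I/4πd)·2 sin(π/6) = 2.63×10⁻⁶ T.
All 6 sides add in the same direction: B = 6 × 2.63×10⁻⁶ = 1.58×10⁻⁵ T.

B ≈ 15.8 μT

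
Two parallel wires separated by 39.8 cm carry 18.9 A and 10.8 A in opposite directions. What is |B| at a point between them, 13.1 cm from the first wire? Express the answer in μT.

Each long wire gives B = μ₀I/(2πd). Distances are d₁ = 0.131 m and d₂ = 0.267 m.
B₁ = 2.89×10⁻⁵ T, B₂ = 8.09×10⁻⁶ T.
Between antiparallel currents both contributions point the same way, so they add. B = B₁ + B₂ = 2.89×10⁻⁵ + 8.09×10⁻⁶ = 3.69×10⁻⁵ T.

B ≈ 36.9 μT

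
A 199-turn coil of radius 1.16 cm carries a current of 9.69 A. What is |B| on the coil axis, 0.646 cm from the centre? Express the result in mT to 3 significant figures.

For an N-turn flat coil, B = Nμ₀IR²/[2(R²+z²)^(3/2)] with R = 0.0116 m, z = 0.00646 m.
B = 199 × 3.50×10⁻⁴ T = 6.97×10⁻² T.

B ≈ 69.7 mT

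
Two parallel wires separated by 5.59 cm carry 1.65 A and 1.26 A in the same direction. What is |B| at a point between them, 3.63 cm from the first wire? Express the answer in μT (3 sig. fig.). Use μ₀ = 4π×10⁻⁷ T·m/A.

Each long wire gives B = μ₀I/(2πd). Distances are d₁ = 0.0363 m and d₂ = 0.0196 m.
B₁ = 9.09×10⁻⁶ T, B₂ = 1.29×10⁻⁵ T.
Between parallel currents the two contributions point in opposite directions, so they subtract. B = |B₁ − B₂| = |9.09×10⁻⁶ − 1.29×10⁻⁵| = 3.77×10⁻⁶ T.

B ≈ 3.77 μT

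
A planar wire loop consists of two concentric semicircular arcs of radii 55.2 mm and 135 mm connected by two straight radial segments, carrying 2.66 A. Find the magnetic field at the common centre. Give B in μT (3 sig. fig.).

B ≈ 8.95 μT

The radial connectors point toward the centre, so dl × r̂ = 0 and they contribute nothing.
Each semicircle gives μ₀I/(4R): inner arc 1.51×10⁻⁵ T, outer arc 6.19×10⁻⁶ T.
The two arcs carry current in opposite angular senses, so their fields oppose: B = |1.51×10⁻⁵ − 6.19×10⁻⁶| = 8.95×10⁻⁶ T.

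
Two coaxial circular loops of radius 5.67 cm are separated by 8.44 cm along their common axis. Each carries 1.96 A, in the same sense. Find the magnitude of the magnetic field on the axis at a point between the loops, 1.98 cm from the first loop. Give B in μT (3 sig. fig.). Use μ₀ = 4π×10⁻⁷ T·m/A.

B ≈ 24.5 μT

Each loop contributes B = μ₀IR²/[2(R²+z²)^(3/2)] on the axis, with z measured from that loop.
Loop 1 (z = 0.0198 m): B₁ = 1.83×10⁻⁵ T. Loop 2 (z = 0.0646 m): B₂ = 6.23×10⁻⁶ T.
The fields add: B = B₁ + B₂ = 2.45×10⁻⁵ T.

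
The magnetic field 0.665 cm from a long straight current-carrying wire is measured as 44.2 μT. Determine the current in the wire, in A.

For a long straight wire B = μ₀I/(2πd), so I = 2πdB/μ₀.
I = 2π × 0.00665 × 4.42×10⁻⁵ / (4π×10⁻⁷) = 1.47 A.

I ≈ 1.47 A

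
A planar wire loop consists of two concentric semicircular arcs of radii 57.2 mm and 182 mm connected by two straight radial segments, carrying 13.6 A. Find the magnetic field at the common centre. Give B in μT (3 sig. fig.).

The radial connectors point toward the centre, so dl × r̂ = 0 and they contribute nothing.
Each semicircle gives μ₀I/(4R): inner arc 7.47×10⁻⁵ T, outer arc 2.35×10⁻⁵ T.
The two arcs carry current in opposite angular senses, so their fields oppose: B = |7.47×10⁻⁵ − 2.35×10⁻⁵| = 5.12×10⁻⁵ T.

B ≈ 51.2 μT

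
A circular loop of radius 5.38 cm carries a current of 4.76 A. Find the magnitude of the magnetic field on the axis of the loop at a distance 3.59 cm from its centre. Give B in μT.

B ≈ 32.0 μT

On the axis of a circular loop, B = μ₀IR² / [2(R²+z²)^(3/2)].
R² + z² = (0.0538)² + (0.0359)² = 0.004183 m², and (R²+z²)^(3/2) = 2.71×10⁻⁴ m³.
B = (4π×10⁻⁷ × 4.76 × 0.002894) / (2 × 2.71×10⁻⁴) = 3.20×10⁻⁵ T.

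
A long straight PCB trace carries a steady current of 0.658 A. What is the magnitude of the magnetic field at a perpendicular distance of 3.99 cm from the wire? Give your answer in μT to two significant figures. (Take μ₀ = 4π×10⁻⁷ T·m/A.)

For an infinitely long straight wire, B = μ₀I/(2πd).
B = (4π×10⁻⁷ × 0.658) / (2π × 0.0399) = 3.30×10⁻⁶ T.

B ≈ 3.3 μT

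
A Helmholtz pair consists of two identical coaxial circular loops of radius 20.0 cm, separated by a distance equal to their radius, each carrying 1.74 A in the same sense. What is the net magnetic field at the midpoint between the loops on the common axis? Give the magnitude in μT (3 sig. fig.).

Each loop contributes B = μ₀IR²/[2(R²+z²)^(3/2)] on the axis, with z measured from that loop.
Loop 1 (z = 0.1 m): B₁ = 3.91×10⁻⁶ T. Loop 2 (z = 0.1 m): B₂ = 3.91×10⁻⁶ T.
The fields add: B = B₁ + B₂ = 7.82×10⁻⁶ T.

B ≈ 7.82 μT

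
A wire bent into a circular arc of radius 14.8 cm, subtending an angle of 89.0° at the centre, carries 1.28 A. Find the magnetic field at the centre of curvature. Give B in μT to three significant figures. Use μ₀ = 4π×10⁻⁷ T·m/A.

The Biot–Savart field of a circular arc at its centre is B = μ₀Iφ/(4πR), with φ = 1.553 rad.
B = (4π×10⁻⁷ × 1.28 × 1.553) / (4π × 0.148) = 1.34×10⁻⁶ T.

B ≈ 1.34 μT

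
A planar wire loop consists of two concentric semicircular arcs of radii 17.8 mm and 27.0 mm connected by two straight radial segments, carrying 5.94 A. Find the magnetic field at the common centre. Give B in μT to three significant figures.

The radial connectors point toward the centre, so dl × r̂ = 0 and they contribute nothing.
Each semicircle gives μ₀I/(4R): inner arc 1.05×10⁻⁴ T, outer arc 6.91×10⁻⁵ T.
The two arcs carry current in opposite angular senses, so their fields oppose: B = |1.05×10⁻⁴ − 6.91×10⁻⁵| = 3.57×10⁻⁵ T.

B ≈ 35.7 μT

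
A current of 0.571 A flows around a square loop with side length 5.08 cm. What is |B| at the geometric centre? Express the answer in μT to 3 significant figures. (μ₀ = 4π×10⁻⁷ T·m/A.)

B ≈ 12.7 μT

Each side is a finite straight segment at perpendicular distance d = a/(2 tan(π/4)) = 0.0254 m from the centre, with end-angles ±π/4.
One side contributes B₁ = (μ₀I/4πd)·2 sin(π/4) = 3.18×10⁻⁶ T.
All 4 sides add in the same direction: B = 4 × 3.18×10⁻⁶ = 1.27×10⁻⁵ T.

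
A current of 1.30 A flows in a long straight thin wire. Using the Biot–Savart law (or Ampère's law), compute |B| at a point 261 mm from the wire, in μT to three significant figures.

For an infinitely long straight wire, B = μ₀I/(2πd).
B = (4π×10⁻⁷ × 1.30) / (2π × 0.261) = 9.96×10⁻⁷ T.

B ≈ 0.996 μT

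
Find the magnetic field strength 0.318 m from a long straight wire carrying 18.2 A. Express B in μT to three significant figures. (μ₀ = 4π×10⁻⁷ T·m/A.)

For an infinitely long straight wire, B = μ₀I/(2πd).
B = (4π×10⁻⁷ × 18.2) / (2π × 0.318) = 1.14×10⁻⁵ T.

B ≈ 11.4 μT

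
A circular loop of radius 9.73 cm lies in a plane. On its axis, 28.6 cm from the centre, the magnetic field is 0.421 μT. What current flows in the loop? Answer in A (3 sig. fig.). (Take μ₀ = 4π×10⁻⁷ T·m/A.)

I ≈ 1.95 A

On the axis of a loop, B = μ₀IR²/[2(R²+z²)^(3/2)], so I = 2B(R²+z²)^(3/2)/(μ₀R²).
R² + z² = 0.009467 + 0.0818 = 0.09126 m²; raised to 3/2 gives 2.76×10⁻² m³.
I = 2 × 4.21×10⁻⁷ × 2.76×10⁻² / (1.26×10⁻⁶ × 0.009467) = 1.95 A.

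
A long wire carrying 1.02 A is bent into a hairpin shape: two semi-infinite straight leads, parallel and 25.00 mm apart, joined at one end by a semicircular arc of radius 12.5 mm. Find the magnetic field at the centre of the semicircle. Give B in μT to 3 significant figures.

The semicircular arc contributes B_arc = μ₀I·π/(4πR) = μ₀I/(4R) = 2.56×10⁻⁵ T.
Each semi-infinite lead is at perpendicular distance R = 0.0125 m from the centre, with the perpendicular foot at its near end, so it contributes μ₀I/(4πR); both point the same way, together 1.63×10⁻⁵ T.
Arc and leads all point the same direction: B = 2.56×10⁻⁵ + 1.63×10⁻⁵ = 4.20×10⁻⁵ T.

B ≈ 42.0 μT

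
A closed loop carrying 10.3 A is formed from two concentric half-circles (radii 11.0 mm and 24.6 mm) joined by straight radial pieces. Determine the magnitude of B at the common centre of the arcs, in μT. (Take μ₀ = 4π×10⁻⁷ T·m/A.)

The radial connectors point toward the centre, so dl × r̂ = 0 and they contribute nothing.
Each semicircle gives μ₀I/(4R): inner arc 2.94×10⁻⁴ T, outer arc 1.32×10⁻⁴ T.
The two arcs carry current in opposite angular senses, so their fields oppose: B = |2.94×10⁻⁴ − 1.32×10⁻⁴| = 1.63×10⁻⁴ T.

B ≈ 163 μT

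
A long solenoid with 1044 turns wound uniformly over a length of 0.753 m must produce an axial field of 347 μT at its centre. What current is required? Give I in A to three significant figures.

Inside a long solenoid B = μ₀nI with n = 1386 m⁻¹, so I = B/(μ₀n).
I = 3.47×10⁻⁴ / (4π×10⁻⁷ × 1386) = 0.199 A.

I ≈ 0.199 A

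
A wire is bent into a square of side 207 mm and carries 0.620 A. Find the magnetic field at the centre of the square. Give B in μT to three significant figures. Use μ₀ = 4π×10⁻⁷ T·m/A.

B ≈ 3.39 μT

Each side is a finite straight segment at perpendicular distance d = a/(2 tan(π/4)) = 0.1035 m from the centre, with end-angles ±π/4.
One side contributes B₁ = (μ₀I/4πd)·2 sin(π/4) = 8.47×10⁻⁷ T.
All 4 sides add in the same direction: B = 4 × 8.47×10⁻⁷ = 3.39×10⁻⁶ T.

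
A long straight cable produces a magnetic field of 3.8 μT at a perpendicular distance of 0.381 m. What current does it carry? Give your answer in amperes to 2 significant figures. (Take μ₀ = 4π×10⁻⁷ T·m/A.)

For a long straight wire B = μ₀I/(2πd), so I = 2πdB/μ₀.
I = 2π × 0.381 × 3.80×10⁻⁶ / (4π×10⁻⁷) = 7.24 A.

I ≈ 7.2 A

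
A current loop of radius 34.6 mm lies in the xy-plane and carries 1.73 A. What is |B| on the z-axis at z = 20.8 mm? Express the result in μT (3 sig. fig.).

B ≈ 19.8 μT

On the axis of a circular loop, B = μ₀IR² / [2(R²+z²)^(3/2)].
R² + z² = (0.0346)² + (0.0208)² = 0.00163 m², and (R²+z²)^(3/2) = 6.58×10⁻⁵ m³.
B = (4π×10⁻⁷ × 1.73 × 0.001197) / (2 × 6.58×10⁻⁵) = 1.98×10⁻⁵ T.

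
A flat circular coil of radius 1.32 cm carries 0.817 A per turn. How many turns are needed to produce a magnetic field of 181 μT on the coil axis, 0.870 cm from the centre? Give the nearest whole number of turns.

For an N-turn coil, B = Nμ₀IR²/[2(R²+z²)^(3/2)]. A single turn gives B₁ = 2.26×10⁻⁵ T with R = 0.0132 m, z = 0.0087 m.
N = B/B₁ = 1.81×10⁻⁴ / 2.26×10⁻⁵ = 8.00.

N = 8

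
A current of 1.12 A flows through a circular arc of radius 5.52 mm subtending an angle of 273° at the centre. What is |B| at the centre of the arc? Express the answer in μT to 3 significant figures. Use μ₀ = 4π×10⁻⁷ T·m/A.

B ≈ 96.7 μT

The Biot–Savart field of a circular arc at its centre is B = μ₀Iφ/(4πR), with φ = 4.765 rad.
B = (4π×10⁻⁷ × 1.12 × 4.765) / (4π × 0.00552) = 9.67×10⁻⁵ T.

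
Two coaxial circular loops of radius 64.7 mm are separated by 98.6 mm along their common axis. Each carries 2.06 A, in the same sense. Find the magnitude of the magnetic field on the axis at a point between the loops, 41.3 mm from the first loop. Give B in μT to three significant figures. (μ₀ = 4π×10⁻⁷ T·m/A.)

Each loop contributes B = μ₀IR²/[2(R²+z²)^(3/2)] on the axis, with z measured from that loop.
Loop 1 (z = 0.0413 m): B₁ = 1.20×10⁻⁵ T. Loop 2 (z = 0.0573 m): B₂ = 8.39×10⁻⁶ T.
The fields add: B = B₁ + B₂ = 2.04×10⁻⁵ T.

B ≈ 20.4 μT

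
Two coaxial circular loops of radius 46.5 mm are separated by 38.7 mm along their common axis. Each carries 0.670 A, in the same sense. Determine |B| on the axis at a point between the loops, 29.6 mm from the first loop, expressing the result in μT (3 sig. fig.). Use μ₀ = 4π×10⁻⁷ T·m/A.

Each loop contributes B = μ₀IR²/[2(R²+z²)^(3/2)] on the axis, with z measured from that loop.
Loop 1 (z = 0.0296 m): B₁ = 5.43×10⁻⁶ T. Loop 2 (z = 0.0091 m): B₂ = 8.56×10⁻⁶ T.
The fields add: B = B₁ + B₂ = 1.40×10⁻⁵ T.

B ≈ 14.0 μT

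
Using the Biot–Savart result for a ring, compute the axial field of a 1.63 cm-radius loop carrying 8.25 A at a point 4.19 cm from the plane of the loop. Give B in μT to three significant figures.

On the axis of a circular loop, B = μ₀IR² / [2(R²+z²)^(3/2)].
R² + z² = (0.0163)² + (0.0419)² = 0.002021 m², and (R²+z²)^(3/2) = 9.09×10⁻⁵ m³.
B = (4π×10⁻⁷ × 8.25 × 0.0002657) / (2 × 9.09×10⁻⁵) = 1.52×10⁻⁵ T.

B ≈ 15.2 μT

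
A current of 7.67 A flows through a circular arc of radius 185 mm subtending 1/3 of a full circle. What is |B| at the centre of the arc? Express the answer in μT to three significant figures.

B ≈ 8.68 μT

The Biot–Savart field of a circular arc at its centre is B = μ₀Iφ/(4πR), with φ = 2.094 rad.
B = (4π×10⁻⁷ × 7.67 × 2.094) / (4π × 0.185) = 8.68×10⁻⁶ T.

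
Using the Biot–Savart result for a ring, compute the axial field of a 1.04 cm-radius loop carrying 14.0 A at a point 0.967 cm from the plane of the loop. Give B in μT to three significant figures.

B ≈ 332 μT

On the axis of a circular loop, B = μ₀IR² / [2(R²+z²)^(3/2)].
R² + z² = (0.0104)² + (0.00967)² = 0.0002017 m², and (R²+z²)^(3/2) = 2.86×10⁻⁶ m³.
B = (4π×10⁻⁷ × 14.0 × 0.0001082) / (2 × 2.86×10⁻⁶) = 3.32×10⁻⁴ T.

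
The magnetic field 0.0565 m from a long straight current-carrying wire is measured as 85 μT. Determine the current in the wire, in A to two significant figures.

For a long straight wire B = μ₀I/(2πd), so I = 2πdB/μ₀.
I = 2π × 0.0565 × 8.50×10⁻⁵ / (4π×10⁻⁷) = 24.0 A.

I ≈ 24 A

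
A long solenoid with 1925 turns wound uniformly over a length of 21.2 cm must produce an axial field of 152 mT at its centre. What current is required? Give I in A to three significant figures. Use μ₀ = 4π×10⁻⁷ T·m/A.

Inside a long solenoid B = μ₀nI with n = 9080 m⁻¹, so I = B/(μ₀n).
I = 0.152 / (4π×10⁻⁷ × 9080) = 13.3 A.

I ≈ 13.3 A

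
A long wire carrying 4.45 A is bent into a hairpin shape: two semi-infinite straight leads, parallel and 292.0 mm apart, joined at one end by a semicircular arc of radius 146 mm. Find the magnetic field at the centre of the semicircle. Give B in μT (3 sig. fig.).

The semicircular arc contributes B_arc = μ₀I·π/(4πR) = μ₀I/(4R) = 9.58×10⁻⁶ T.
Each semi-infinite lead is at perpendicular distance R = 0.146 m from the centre, with the perpendicular foot at its near end, so it contributes μ₀I/(4πR); both point the same way, together 6.10×10⁻⁶ T.
Arc and leads all point the same direction: B = 9.58×10⁻⁶ + 6.10×10⁻⁶ = 1.57×10⁻⁵ T.

B ≈ 15.7 μT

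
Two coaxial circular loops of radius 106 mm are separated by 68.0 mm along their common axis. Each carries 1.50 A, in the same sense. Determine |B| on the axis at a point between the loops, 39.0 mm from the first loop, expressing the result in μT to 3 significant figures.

Each loop contributes B = μ₀IR²/[2(R²+z²)^(3/2)] on the axis, with z measured from that loop.
Loop 1 (z = 0.039 m): B₁ = 7.35×10⁻⁶ T. Loop 2 (z = 0.029 m): B₂ = 7.98×10⁻⁶ T.
The fields add: B = B₁ + B₂ = 1.53×10⁻⁵ T.

B ≈ 15.3 μT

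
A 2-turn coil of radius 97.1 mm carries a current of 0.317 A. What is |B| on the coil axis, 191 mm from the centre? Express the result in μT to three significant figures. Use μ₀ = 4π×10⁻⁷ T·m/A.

B ≈ 0.382 μT

For an N-turn flat coil, B = Nμ₀IR²/[2(R²+z²)^(3/2)] with R = 0.0971 m, z = 0.191 m.
B = 2 × 1.91×10⁻⁷ T = 3.82×10⁻⁷ T.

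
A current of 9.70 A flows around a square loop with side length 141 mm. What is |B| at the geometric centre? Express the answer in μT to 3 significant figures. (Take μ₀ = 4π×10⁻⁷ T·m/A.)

B ≈ 77.8 μT

Each side is a finite straight segment at perpendicular distance d = a/(2 tan(π/4)) = 0.0705 m from the centre, with end-angles ±π/4.
One side contributes B₁ = (μ₀I/4πd)·2 sin(π/4) = 1.95×10⁻⁵ T.
All 4 sides add in the same direction: B = 4 × 1.95×10⁻⁵ = 7.78×10⁻⁵ T.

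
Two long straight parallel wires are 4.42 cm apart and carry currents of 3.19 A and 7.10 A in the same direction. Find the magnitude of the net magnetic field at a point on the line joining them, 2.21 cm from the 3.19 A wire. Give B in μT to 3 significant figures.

Each long wire gives B = μ₀I/(2πd). Distances are d₁ = 0.0221 m and d₂ = 0.0221 m.
B₁ = 2.89×10⁻⁵ T, B₂ = 6.43×10⁻⁵ T.
Between parallel currents the two contributions point in opposite directions, so they subtract. B = |B₁ − B₂| = |2.89×10⁻⁵ − 6.43×10⁻⁵| = 3.54×10⁻⁵ T.

B ≈ 35.4 μT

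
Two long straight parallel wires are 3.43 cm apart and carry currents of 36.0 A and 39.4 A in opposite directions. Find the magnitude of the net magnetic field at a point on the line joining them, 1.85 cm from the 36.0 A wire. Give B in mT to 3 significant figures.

B ≈ 0.888 mT

Each long wire gives B = μ₀I/(2πd). Distances are d₁ = 0.0185 m and d₂ = 0.0158 m.
B₁ = 3.89×10⁻⁴ T, B₂ = 4.99×10⁻⁴ T.
Between antiparallel currents both contributions point the same way, so they add. B = B₁ + B₂ = 3.89×10⁻⁴ + 4.99×10⁻⁴ = 8.88×10⁻⁴ T.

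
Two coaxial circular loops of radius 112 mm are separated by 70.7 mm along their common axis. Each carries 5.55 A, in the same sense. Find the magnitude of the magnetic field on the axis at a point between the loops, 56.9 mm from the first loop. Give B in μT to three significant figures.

B ≈ 52.5 μT

Each loop contributes B = μ₀IR²/[2(R²+z²)^(3/2)] on the axis, with z measured from that loop.
Loop 1 (z = 0.0569 m): B₁ = 2.21×10⁻⁵ T. Loop 2 (z = 0.0138 m): B₂ = 3.04×10⁻⁵ T.
The fields add: B = B₁ + B₂ = 5.25×10⁻⁵ T.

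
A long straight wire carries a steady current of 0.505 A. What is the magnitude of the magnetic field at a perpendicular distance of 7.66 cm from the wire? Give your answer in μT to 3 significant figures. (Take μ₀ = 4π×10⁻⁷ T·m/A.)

B ≈ 1.32 μT

For an infinitely long straight wire, B = μ₀I/(2πd).
B = (4π×10⁻⁷ × 0.505) / (2π × 0.0766) = 1.32×10⁻⁶ T.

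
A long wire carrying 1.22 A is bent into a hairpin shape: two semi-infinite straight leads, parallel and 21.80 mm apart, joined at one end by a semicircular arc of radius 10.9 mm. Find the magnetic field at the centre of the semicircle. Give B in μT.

The semicircular arc contributes B_arc = μ₀I·π/(4πR) = μ₀I/(4R) = 3.52×10⁻⁵ T.
Each semi-infinite lead is at perpendicular distance R = 0.0109 m from the centre, with the perpendicular foot at its near end, so it contributes μ₀I/(4πR); both point the same way, together 2.24×10⁻⁵ T.
Arc and leads all point the same direction: B = 3.52×10⁻⁵ + 2.24×10⁻⁵ = 5.75×10⁻⁵ T.

B ≈ 57.5 μT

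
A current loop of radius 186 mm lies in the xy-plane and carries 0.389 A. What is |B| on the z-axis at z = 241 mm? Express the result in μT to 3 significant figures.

B ≈ 0.300 μT

On the axis of a circular loop, B = μ₀IR² / [2(R²+z²)^(3/2)].
R² + z² = (0.186)² + (0.241)² = 0.09268 m², and (R²+z²)^(3/2) = 2.82×10⁻² m³.
B = (4π×10⁻⁷ × 0.389 × 0.0346) / (2 × 2.82×10⁻²) = 3.00×10⁻⁷ T.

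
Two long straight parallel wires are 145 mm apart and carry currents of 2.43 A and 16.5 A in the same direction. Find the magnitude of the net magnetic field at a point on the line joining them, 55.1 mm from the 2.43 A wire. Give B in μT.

Each long wire gives B = μ₀I/(2πd). Distances are d₁ = 0.0551 m and d₂ = 0.0899 m.
B₁ = 8.82×10⁻⁶ T, B₂ = 3.67×10⁻⁵ T.
Between parallel currents the two contributions point in opposite directions, so they subtract. B = |B₁ − B₂| = |8.82×10⁻⁶ − 3.67×10⁻⁵| = 2.79×10⁻⁵ T.

B ≈ 27.9 μT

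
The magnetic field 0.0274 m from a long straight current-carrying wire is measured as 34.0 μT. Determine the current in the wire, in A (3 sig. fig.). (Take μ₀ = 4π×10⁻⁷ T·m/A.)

For a long straight wire B = μ₀I/(2πd), so I = 2πdB/μ₀.
I = 2π × 0.0274 × 3.40×10⁻⁵ / (4π×10⁻⁷) = 4.66 A.

I ≈ 4.66 A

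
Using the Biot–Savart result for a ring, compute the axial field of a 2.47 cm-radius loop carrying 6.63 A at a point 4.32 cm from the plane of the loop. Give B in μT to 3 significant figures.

B ≈ 20.6 μT

On the axis of a circular loop, B = μ₀IR² / [2(R²+z²)^(3/2)].
R² + z² = (0.0247)² + (0.0432)² = 0.002476 m², and (R²+z²)^(3/2) = 1.23×10⁻⁴ m³.
B = (4π×10⁻⁷ × 6.63 × 0.0006101) / (2 × 1.23×10⁻⁴) = 2.06×10⁻⁵ T.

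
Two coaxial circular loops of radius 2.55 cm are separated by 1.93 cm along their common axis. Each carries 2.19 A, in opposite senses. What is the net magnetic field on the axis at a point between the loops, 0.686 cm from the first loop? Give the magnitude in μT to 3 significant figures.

Each loop contributes B = μ₀IR²/[2(R²+z²)^(3/2)] on the axis, with z measured from that loop.
Loop 1 (z = 0.00686 m): B₁ = 4.86×10⁻⁵ T. Loop 2 (z = 0.01244 m): B₂ = 3.92×10⁻⁵ T.
The fields oppose: B = |B₁ − B₂| = 9.42×10⁻⁶ T.

B ≈ 9.42 μT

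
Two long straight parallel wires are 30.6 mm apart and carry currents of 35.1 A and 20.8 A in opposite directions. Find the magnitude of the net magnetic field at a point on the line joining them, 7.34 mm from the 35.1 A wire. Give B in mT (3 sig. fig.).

B ≈ 1.14 mT

Each long wire gives B = μ₀I/(2πd). Distances are d₁ = 0.00734 m and d₂ = 0.02326 m.
B₁ = 9.56×10⁻⁴ T, B₂ = 1.79×10⁻⁴ T.
Between antiparallel currents both contributions point the same way, so they add. B = B₁ + B₂ = 9.56×10⁻⁴ + 1.79×10⁻⁴ = 1.14×10⁻³ T.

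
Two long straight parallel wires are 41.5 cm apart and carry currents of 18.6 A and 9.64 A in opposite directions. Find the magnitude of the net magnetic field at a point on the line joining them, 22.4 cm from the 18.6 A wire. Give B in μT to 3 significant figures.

Each long wire gives B = μ₀I/(2πd). Distances are d₁ = 0.224 m and d₂ = 0.191 m.
B₁ = 1.66×10⁻⁵ T, B₂ = 1.01×10⁻⁵ T.
Between antiparallel currents both contributions point the same way, so they add. B = B₁ + B₂ = 1.66×10⁻⁵ + 1.01×10⁻⁵ = 2.67×10⁻⁵ T.

B ≈ 26.7 μT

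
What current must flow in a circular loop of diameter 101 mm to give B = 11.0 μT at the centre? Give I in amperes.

I ≈ 0.884 A

At the centre of a circular loop B = μ₀I/(2R), so I = 2RB/μ₀.
With R = 0.0505 m, I = 2 × 0.0505 × 1.10×10⁻⁵ / (4π×10⁻⁷) = 0.884 A.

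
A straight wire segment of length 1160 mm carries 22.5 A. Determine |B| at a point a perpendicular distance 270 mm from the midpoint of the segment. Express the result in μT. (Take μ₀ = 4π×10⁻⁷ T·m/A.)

For a finite straight segment, B = (μ₀I/4πd)(sinθ₁ + sinθ₂), where θ₁, θ₂ are the angles from the perpendicular to each end.
The perpendicular from the point meets the wire at its midpoint, so each end is L/2 = 0.58 m away along the wire.
sinθ₁ = 0.58/√(0.58²+0.27²) = 0.9066; sinθ₂ = 0.58/√(0.58²+0.27²) = 0.9066.
B = (4π×10⁻⁷ × 22.5) / (4π × 0.27) × (0.9066 + 0.9066) = 1.51×10⁻⁵ T.

B ≈ 15.1 μT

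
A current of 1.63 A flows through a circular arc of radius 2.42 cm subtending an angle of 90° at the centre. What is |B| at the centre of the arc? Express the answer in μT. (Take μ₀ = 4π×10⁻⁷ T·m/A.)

B ≈ 10.6 μT

The Biot–Savart field of a circular arc at its centre is B = μ₀Iφ/(4πR), with φ = 1.571 rad.
B = (4π×10⁻⁷ × 1.63 × 1.571) / (4π × 0.0242) = 1.06×10⁻⁵ T.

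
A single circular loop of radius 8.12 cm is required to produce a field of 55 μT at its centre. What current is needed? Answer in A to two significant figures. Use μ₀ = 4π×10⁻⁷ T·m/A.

At the centre of a circular loop B = μ₀I/(2R), so I = 2RB/μ₀.
With R = 0.0812 m, I = 2 × 0.0812 × 5.50×10⁻⁵ / (4π×10⁻⁷) = 7.11 A.

I ≈ 7.1 A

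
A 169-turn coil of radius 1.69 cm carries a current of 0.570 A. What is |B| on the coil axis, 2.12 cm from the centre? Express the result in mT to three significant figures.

For an N-turn flat coil, B = Nμ₀IR²/[2(R²+z²)^(3/2)] with R = 0.0169 m, z = 0.0212 m.
B = 169 × 5.13×10⁻⁶ T = 8.67×10⁻⁴ T.

B ≈ 0.867 mT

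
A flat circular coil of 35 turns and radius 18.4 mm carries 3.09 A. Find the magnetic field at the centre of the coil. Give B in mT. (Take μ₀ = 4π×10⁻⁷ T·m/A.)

For an N-turn flat coil, B = Nμ₀I/(2R) with R = 0.0184 m.
B = 35 × 1.06×10⁻⁴ T = 3.69×10⁻³ T.

B ≈ 3.69 mT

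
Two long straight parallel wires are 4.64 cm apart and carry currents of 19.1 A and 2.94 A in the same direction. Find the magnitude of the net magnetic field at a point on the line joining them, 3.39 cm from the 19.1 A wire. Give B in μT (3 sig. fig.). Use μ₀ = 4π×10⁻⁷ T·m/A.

Each long wire gives B = μ₀I/(2πd). Distances are d₁ = 0.0339 m and d₂ = 0.0125 m.
B₁ = 1.13×10⁻⁴ T, B₂ = 4.70×10⁻⁵ T.
Between parallel currents the two contributions point in opposite directions, so they subtract. B = |B₁ − B₂| = |1.13×10⁻⁴ − 4.70×10⁻⁵| = 6.56×10⁻⁵ T.

B ≈ 65.6 μT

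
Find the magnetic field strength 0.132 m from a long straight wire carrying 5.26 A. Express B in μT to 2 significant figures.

B ≈ 8.0 μT

For an infinitely long straight wire, B = μ₀I/(2πd).
B = (4π×10⁻⁷ × 5.26) / (2π × 0.132) = 7.97×10⁻⁶ T.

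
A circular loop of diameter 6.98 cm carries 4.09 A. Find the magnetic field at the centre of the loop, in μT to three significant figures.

At the centre of a circular loop the Biot–Savart law gives B = μ₀I/(2R) (so R = 0.0349 m).
B = (4π×10⁻⁷ × 4.09) / (2 × 0.0349) = 7.36×10⁻⁵ T.

B ≈ 73.6 μT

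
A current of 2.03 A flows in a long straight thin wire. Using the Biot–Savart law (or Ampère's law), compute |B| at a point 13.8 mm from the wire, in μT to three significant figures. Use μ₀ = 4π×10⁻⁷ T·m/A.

B ≈ 29.4 μT

For an infinitely long straight wire, B = μ₀I/(2πd).
B = (4π×10⁻⁷ × 2.03) / (2π × 0.0138) = 2.94×10⁻⁵ T.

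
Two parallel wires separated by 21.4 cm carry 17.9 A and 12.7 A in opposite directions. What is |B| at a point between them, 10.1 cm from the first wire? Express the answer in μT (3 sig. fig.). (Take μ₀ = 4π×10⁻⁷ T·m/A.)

B ≈ 57.9 μT

Each long wire gives B = μ₀I/(2πd). Distances are d₁ = 0.101 m and d₂ = 0.113 m.
B₁ = 3.54×10⁻⁵ T, B₂ = 2.25×10⁻⁵ T.
Between antiparallel currents both contributions point the same way, so they add. B = B₁ + B₂ = 3.54×10⁻⁵ + 2.25×10⁻⁵ = 5.79×10⁻⁵ T.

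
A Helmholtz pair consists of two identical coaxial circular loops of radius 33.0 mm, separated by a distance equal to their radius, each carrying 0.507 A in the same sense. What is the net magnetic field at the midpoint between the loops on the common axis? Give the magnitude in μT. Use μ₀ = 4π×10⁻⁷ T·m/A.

Each loop contributes B = μ₀IR²/[2(R²+z²)^(3/2)] on the axis, with z measured from that loop.
Loop 1 (z = 0.0165 m): B₁ = 6.91×10⁻⁶ T. Loop 2 (z = 0.0165 m): B₂ = 6.91×10⁻⁶ T.
The fields add: B = B₁ + B₂ = 1.38×10⁻⁵ T.

B ≈ 13.8 μT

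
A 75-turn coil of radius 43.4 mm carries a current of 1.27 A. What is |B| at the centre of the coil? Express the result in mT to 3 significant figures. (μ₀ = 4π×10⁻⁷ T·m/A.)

B ≈ 1.38 mT

For an N-turn flat coil, B = Nμ₀I/(2R) with R = 0.0434 m.
B = 75 × 1.84×10⁻⁵ T = 1.38×10⁻³ T.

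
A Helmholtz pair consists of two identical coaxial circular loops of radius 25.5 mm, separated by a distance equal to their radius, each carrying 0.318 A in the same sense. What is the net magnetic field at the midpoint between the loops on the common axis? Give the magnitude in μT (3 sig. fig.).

B ≈ 11.2 μT

Each loop contributes B = μ₀IR²/[2(R²+z²)^(3/2)] on the axis, with z measured from that loop.
Loop 1 (z = 0.01275 m): B₁ = 5.61×10⁻⁶ T. Loop 2 (z = 0.01275 m): B₂ = 5.61×10⁻⁶ T.
The fields add: B = B₁ + B₂ = 1.12×10⁻⁵ T.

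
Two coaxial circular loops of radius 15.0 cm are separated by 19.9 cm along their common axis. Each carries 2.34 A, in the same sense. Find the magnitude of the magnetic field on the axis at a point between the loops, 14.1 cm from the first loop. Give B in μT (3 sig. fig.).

Each loop contributes B = μ₀IR²/[2(R²+z²)^(3/2)] on the axis, with z measured from that loop.
Loop 1 (z = 0.141 m): B₁ = 3.79×10⁻⁶ T. Loop 2 (z = 0.058 m): B₂ = 7.95×10⁻⁶ T.
The fields add: B = B₁ + B₂ = 1.17×10⁻⁵ T.

B ≈ 11.7 μT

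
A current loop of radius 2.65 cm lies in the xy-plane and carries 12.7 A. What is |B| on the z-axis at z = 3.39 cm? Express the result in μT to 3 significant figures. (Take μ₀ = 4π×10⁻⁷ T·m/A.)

On the axis of a circular loop, B = μ₀IR² / [2(R²+z²)^(3/2)].
R² + z² = (0.0265)² + (0.0339)² = 0.001851 m², and (R²+z²)^(3/2) = 7.97×10⁻⁵ m³.
B = (4π×10⁻⁷ × 12.7 × 0.0007022) / (2 × 7.97×10⁻⁵) = 7.03×10⁻⁵ T.

B ≈ 70.3 μT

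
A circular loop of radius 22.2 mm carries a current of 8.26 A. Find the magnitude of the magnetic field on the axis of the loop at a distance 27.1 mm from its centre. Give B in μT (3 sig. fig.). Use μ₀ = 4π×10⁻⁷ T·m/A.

On the axis of a circular loop, B = μ₀IR² / [2(R²+z²)^(3/2)].
R² + z² = (0.0222)² + (0.0271)² = 0.001227 m², and (R²+z²)^(3/2) = 4.30×10⁻⁵ m³.
B = (4π×10⁻⁷ × 8.26 × 0.0004928) / (2 × 4.30×10⁻⁵) = 5.95×10⁻⁵ T.

B ≈ 59.5 μT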